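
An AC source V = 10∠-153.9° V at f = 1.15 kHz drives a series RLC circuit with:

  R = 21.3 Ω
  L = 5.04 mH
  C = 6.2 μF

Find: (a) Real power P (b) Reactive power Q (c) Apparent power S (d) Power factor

Step 1 — Angular frequency: ω = 2π·f = 2π·1150 = 7226 rad/s.
Step 2 — Component impedances:
  R: Z = R = 21.3 Ω
  L: Z = jωL = j·7226·0.00504 = 0 + j36.42 Ω
  C: Z = 1/(jωC) = -j/(ω·C) = 0 - j22.32 Ω
Step 3 — Series combination: Z_total = R + L + C = 21.3 + j14.1 Ω = 25.54∠33.5° Ω.
Step 4 — Source phasor: V = 10∠-153.9° V = -8.98 - j4.399 V.
Step 5 — Current: I = V / Z = -0.3883 + j0.05039 A = 0.3915∠172.6° A.
Step 6 — Complex power: S = V·I* = 3.265 + j2.161 VA.
Step 7 — Real power: P = Re(S) = 3.265 W.
Step 8 — Reactive power: Q = Im(S) = 2.161 VAR.
Step 9 — Apparent power: |S| = 3.915 VA.
Step 10 — Power factor: PF = P/|S| = 0.8339 (lagging).

(a) P = 3.265 W  (b) Q = 2.161 VAR  (c) S = 3.915 VA  (d) PF = 0.8339 (lagging)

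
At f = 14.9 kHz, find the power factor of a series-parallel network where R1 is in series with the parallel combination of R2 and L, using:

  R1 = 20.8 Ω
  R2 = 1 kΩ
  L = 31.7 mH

Step 1 — Angular frequency: ω = 2π·f = 2π·1.49e+04 = 9.362e+04 rad/s.
Step 2 — Component impedances:
  R1: Z = R = 20.8 Ω
  R2: Z = R = 1000 Ω
  L: Z = jωL = j·9.362e+04·0.0317 = 0 + j2968 Ω
Step 3 — Parallel branch: R2 || L = 1/(1/R2 + 1/L) = 898 + j302.6 Ω.
Step 4 — Series with R1: Z_total = R1 + (R2 || L) = 918.8 + j302.6 Ω = 967.4∠18.2° Ω.
Step 5 — Power factor: PF = cos(φ) = Re(Z)/|Z| = 918.8/967.4 = 0.9498.
Step 6 — Type: Im(Z) = 302.6 ⇒ lagging (phase φ = 18.2°).

PF = 0.9498 (lagging, φ = 18.2°)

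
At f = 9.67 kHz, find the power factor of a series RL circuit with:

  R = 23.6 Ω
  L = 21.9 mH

Step 1 — Angular frequency: ω = 2π·f = 2π·9670 = 6.076e+04 rad/s.
Step 2 — Component impedances:
  R: Z = R = 23.6 Ω
  L: Z = jωL = j·6.076e+04·0.0219 = 0 + j1331 Ω
Step 3 — Series combination: Z_total = R + L = 23.6 + j1331 Ω = 1331∠89.0° Ω.
Step 4 — Power factor: PF = cos(φ) = Re(Z)/|Z| = 23.6/1331 = 0.01773.
Step 5 — Type: Im(Z) = 1331 ⇒ lagging (phase φ = 89.0°).

PF = 0.01773 (lagging, φ = 89.0°)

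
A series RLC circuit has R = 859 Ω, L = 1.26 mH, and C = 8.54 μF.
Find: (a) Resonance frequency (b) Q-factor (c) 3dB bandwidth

Step 1 — Resonance: ω₀ = 1/√(LC) = 1/√(0.00126·8.54e-06) = 9640 rad/s.
Step 2 — f₀ = ω₀/(2π) = 1534 Hz.
Step 3 — Series Q: Q = ω₀L/R = 9640·0.00126/859 = 0.01414.
Step 4 — Bandwidth: Δω = ω₀/Q = 6.817e+05 rad/s; BW = Δω/(2π) = 1.085e+05 Hz.

(a) f₀ = 1534 Hz  (b) Q = 0.01414  (c) BW = 1.085e+05 Hz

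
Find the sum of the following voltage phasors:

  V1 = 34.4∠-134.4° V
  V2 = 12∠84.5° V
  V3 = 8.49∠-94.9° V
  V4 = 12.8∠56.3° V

Step 1 — Convert each phasor to rectangular form:
  V1 = 34.4·(cos(-134.4°) + j·sin(-134.4°)) = -24.07 - j24.58 V
  V2 = 12·(cos(84.5°) + j·sin(84.5°)) = 1.15 + j11.94 V
  V3 = 8.49·(cos(-94.9°) + j·sin(-94.9°)) = -0.7252 - j8.459 V
  V4 = 12.8·(cos(56.3°) + j·sin(56.3°)) = 7.102 + j10.65 V
Step 2 — Sum components: V_total = -16.54 - j10.44 V.
Step 3 — Convert to polar: |V_total| = 19.56 V, ∠V_total = -147.7°.

V_total = 19.56∠-147.7° V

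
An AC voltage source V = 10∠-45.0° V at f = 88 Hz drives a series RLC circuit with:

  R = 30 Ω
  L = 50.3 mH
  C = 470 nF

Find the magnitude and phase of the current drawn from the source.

Step 1 — Angular frequency: ω = 2π·f = 2π·88 = 552.9 rad/s.
Step 2 — Component impedances:
  R: Z = R = 30 Ω
  L: Z = jωL = j·552.9·0.0503 = 0 + j27.81 Ω
  C: Z = 1/(jωC) = -j/(ω·C) = 0 - j3848 Ω
Step 3 — Series combination: Z_total = R + L + C = 30 - j3820 Ω = 3820∠-89.6° Ω.
Step 4 — Source phasor: V = 10∠-45.0° V = 7.071 - j7.071 V.
Step 5 — Ohm's law: I = V / Z_total = (7.071 - j7.071) / (30 - j3820) = 0.001865 + j0.001836 A.
Step 6 — Convert to polar: |I| = 0.002618 A, ∠I = 44.6°.

I = 0.002618∠44.6° A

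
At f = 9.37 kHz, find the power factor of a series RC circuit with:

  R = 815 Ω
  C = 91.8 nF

Step 1 — Angular frequency: ω = 2π·f = 2π·9370 = 5.887e+04 rad/s.
Step 2 — Component impedances:
  R: Z = R = 815 Ω
  C: Z = 1/(jωC) = -j/(ω·C) = 0 - j185 Ω
Step 3 — Series combination: Z_total = R + C = 815 - j185 Ω = 835.7∠-12.8° Ω.
Step 4 — Power factor: PF = cos(φ) = Re(Z)/|Z| = 815/835.7 = 0.9752.
Step 5 — Type: Im(Z) = -185 ⇒ leading (phase φ = -12.8°).

PF = 0.9752 (leading, φ = -12.8°)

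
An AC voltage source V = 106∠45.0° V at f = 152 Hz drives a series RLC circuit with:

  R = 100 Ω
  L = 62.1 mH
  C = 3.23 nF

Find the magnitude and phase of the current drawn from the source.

Step 1 — Angular frequency: ω = 2π·f = 2π·152 = 955 rad/s.
Step 2 — Component impedances:
  R: Z = R = 100 Ω
  L: Z = jωL = j·955·0.0621 = 0 + j59.31 Ω
  C: Z = 1/(jωC) = -j/(ω·C) = 0 - j3.242e+05 Ω
Step 3 — Series combination: Z_total = R + L + C = 100 - j3.241e+05 Ω = 3.241e+05∠-90.0° Ω.
Step 4 — Source phasor: V = 106∠45.0° V = 74.95 + j74.95 V.
Step 5 — Ohm's law: I = V / Z_total = (74.95 + j74.95) / (100 - j3.241e+05) = -0.0002312 + j0.0002313 A.
Step 6 — Convert to polar: |I| = 0.000327 A, ∠I = 135.0°.

I = 0.000327∠135.0° A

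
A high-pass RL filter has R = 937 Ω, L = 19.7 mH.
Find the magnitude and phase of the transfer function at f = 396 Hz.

Step 1 — Angular frequency: ω = 2π·396 = 2488 rad/s.
Step 2 — Transfer function: H(jω) = jωL/(R + jωL).
Step 3 — Numerator jωL = j·49.02; denominator R + jωL = 937 + j49.02.
Step 4 — H = 0.002729 + j0.05217.
Step 5 — Magnitude: |H| = 0.05224 (-25.6 dB); phase: φ = 87.0°.

|H| = 0.05224 (-25.6 dB), φ = 87.0°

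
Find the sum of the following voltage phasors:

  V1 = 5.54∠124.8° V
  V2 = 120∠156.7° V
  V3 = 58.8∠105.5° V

Step 1 — Convert each phasor to rectangular form:
  V1 = 5.54·(cos(124.8°) + j·sin(124.8°)) = -3.162 + j4.549 V
  V2 = 120·(cos(156.7°) + j·sin(156.7°)) = -110.2 + j47.47 V
  V3 = 58.8·(cos(105.5°) + j·sin(105.5°)) = -15.71 + j56.66 V
Step 2 — Sum components: V_total = -129.1 + j108.7 V.
Step 3 — Convert to polar: |V_total| = 168.7 V, ∠V_total = 139.9°.

V_total = 168.7∠139.9° V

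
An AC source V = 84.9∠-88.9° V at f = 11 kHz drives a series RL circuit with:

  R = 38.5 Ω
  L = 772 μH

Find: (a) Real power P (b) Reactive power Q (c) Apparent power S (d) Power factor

Step 1 — Angular frequency: ω = 2π·f = 2π·1.1e+04 = 6.912e+04 rad/s.
Step 2 — Component impedances:
  R: Z = R = 38.5 Ω
  L: Z = jωL = j·6.912e+04·0.000772 = 0 + j53.36 Ω
Step 3 — Series combination: Z_total = R + L = 38.5 + j53.36 Ω = 65.8∠54.2° Ω.
Step 4 — Source phasor: V = 84.9∠-88.9° V = 1.63 - j84.88 V.
Step 5 — Current: I = V / Z = -1.032 - j0.775 A = 1.29∠-143.1° A.
Step 6 — Complex power: S = V·I* = 64.1 + j88.84 VA.
Step 7 — Real power: P = Re(S) = 64.1 W.
Step 8 — Reactive power: Q = Im(S) = 88.84 VAR.
Step 9 — Apparent power: |S| = 109.5 VA.
Step 10 — Power factor: PF = P/|S| = 0.5851 (lagging).

(a) P = 64.1 W  (b) Q = 88.84 VAR  (c) S = 109.5 VA  (d) PF = 0.5851 (lagging)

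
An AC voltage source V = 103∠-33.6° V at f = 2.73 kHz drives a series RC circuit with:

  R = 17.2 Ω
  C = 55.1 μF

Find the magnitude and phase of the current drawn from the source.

Step 1 — Angular frequency: ω = 2π·f = 2π·2730 = 1.715e+04 rad/s.
Step 2 — Component impedances:
  R: Z = R = 17.2 Ω
  C: Z = 1/(jωC) = -j/(ω·C) = 0 - j1.058 Ω
Step 3 — Series combination: Z_total = R + C = 17.2 - j1.058 Ω = 17.23∠-3.5° Ω.
Step 4 — Source phasor: V = 103∠-33.6° V = 85.79 - j57 V.
Step 5 — Ohm's law: I = V / Z_total = (85.79 - j57) / (17.2 - j1.058) = 5.172 - j2.996 A.
Step 6 — Convert to polar: |I| = 5.977 A, ∠I = -30.1°.

I = 5.977∠-30.1° A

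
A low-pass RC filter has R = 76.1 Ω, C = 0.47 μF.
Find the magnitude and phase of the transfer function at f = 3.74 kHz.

Step 1 — Angular frequency: ω = 2π·3740 = 2.35e+04 rad/s.
Step 2 — Transfer function: H(jω) = 1/(1 + jωRC).
Step 3 — Denominator: 1 + jωRC = 1 + j·2.35e+04·76.1·4.7e-07 = 1 + j0.8405.
Step 4 — H = 0.586 - j0.4925.
Step 5 — Magnitude: |H| = 0.7655 (-2.3 dB); phase: φ = -40.0°.

|H| = 0.7655 (-2.3 dB), φ = -40.0°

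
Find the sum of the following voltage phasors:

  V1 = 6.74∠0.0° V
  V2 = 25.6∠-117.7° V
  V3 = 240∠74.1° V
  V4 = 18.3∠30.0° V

Step 1 — Convert each phasor to rectangular form:
  V1 = 6.74·(cos(0.0°) + j·sin(0.0°)) = 6.74 V
  V2 = 25.6·(cos(-117.7°) + j·sin(-117.7°)) = -11.9 - j22.67 V
  V3 = 240·(cos(74.1°) + j·sin(74.1°)) = 65.75 + j230.8 V
  V4 = 18.3·(cos(30.0°) + j·sin(30.0°)) = 15.85 + j9.15 V
Step 2 — Sum components: V_total = 76.44 + j217.3 V.
Step 3 — Convert to polar: |V_total| = 230.4 V, ∠V_total = 70.6°.

V_total = 230.4∠70.6° V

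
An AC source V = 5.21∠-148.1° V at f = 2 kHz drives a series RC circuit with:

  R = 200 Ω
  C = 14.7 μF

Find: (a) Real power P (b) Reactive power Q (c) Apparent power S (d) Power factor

Step 1 — Angular frequency: ω = 2π·f = 2π·2000 = 1.257e+04 rad/s.
Step 2 — Component impedances:
  R: Z = R = 200 Ω
  C: Z = 1/(jωC) = -j/(ω·C) = 0 - j5.413 Ω
Step 3 — Series combination: Z_total = R + C = 200 - j5.413 Ω = 200.1∠-1.6° Ω.
Step 4 — Source phasor: V = 5.21∠-148.1° V = -4.423 - j2.753 V.
Step 5 — Current: I = V / Z = -0.02173 - j0.01435 A = 0.02604∠-146.5° A.
Step 6 — Complex power: S = V·I* = 0.1356 - j0.003671 VA.
Step 7 — Real power: P = Re(S) = 0.1356 W.
Step 8 — Reactive power: Q = Im(S) = -0.003671 VAR.
Step 9 — Apparent power: |S| = 0.1357 VA.
Step 10 — Power factor: PF = P/|S| = 0.9996 (leading).

(a) P = 0.1356 W  (b) Q = -0.003671 VAR  (c) S = 0.1357 VA  (d) PF = 0.9996 (leading)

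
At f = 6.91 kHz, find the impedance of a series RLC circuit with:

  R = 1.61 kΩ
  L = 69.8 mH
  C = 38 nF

Step 1 — Angular frequency: ω = 2π·f = 2π·6910 = 4.342e+04 rad/s.
Step 2 — Component impedances:
  R: Z = R = 1610 Ω
  L: Z = jωL = j·4.342e+04·0.0698 = 0 + j3030 Ω
  C: Z = 1/(jωC) = -j/(ω·C) = 0 - j606.1 Ω
Step 3 — Series combination: Z_total = R + L + C = 1610 + j2424 Ω = 2910∠56.4° Ω.

Z = 1610 + j2424 Ω = 2910∠56.4° Ω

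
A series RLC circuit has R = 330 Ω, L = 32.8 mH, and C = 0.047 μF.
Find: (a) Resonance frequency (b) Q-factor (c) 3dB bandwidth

Step 1 — Resonance condition Im(Z)=0 gives ω₀ = 1/√(LC).
Step 2 — ω₀ = 1/√(0.0328·4.7e-08) = 2.547e+04 rad/s.
Step 3 — f₀ = ω₀/(2π) = 4054 Hz.
Step 4 — Series Q: Q = ω₀L/R = 2.547e+04·0.0328/330 = 2.531.
Step 5 — 3dB bandwidth: Δω = ω₀/Q = 1.006e+04 rad/s; BW = Δω/(2π) = 1601 Hz.

(a) f₀ = 4054 Hz  (b) Q = 2.531  (c) BW = 1601 Hz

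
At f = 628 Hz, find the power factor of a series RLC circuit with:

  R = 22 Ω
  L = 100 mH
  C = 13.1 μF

Step 1 — Angular frequency: ω = 2π·f = 2π·628 = 3946 rad/s.
Step 2 — Component impedances:
  R: Z = R = 22 Ω
  L: Z = jωL = j·3946·0.1 = 0 + j394.6 Ω
  C: Z = 1/(jωC) = -j/(ω·C) = 0 - j19.35 Ω
Step 3 — Series combination: Z_total = R + L + C = 22 + j375.2 Ω = 375.9∠86.6° Ω.
Step 4 — Power factor: PF = cos(φ) = Re(Z)/|Z| = 22/375.9 = 0.05853.
Step 5 — Type: Im(Z) = 375.2 ⇒ lagging (phase φ = 86.6°).

PF = 0.05853 (lagging, φ = 86.6°)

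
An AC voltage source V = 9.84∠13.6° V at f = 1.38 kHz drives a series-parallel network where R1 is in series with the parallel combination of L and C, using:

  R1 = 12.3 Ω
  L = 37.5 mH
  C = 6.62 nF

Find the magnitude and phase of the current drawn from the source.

Step 1 — Angular frequency: ω = 2π·f = 2π·1380 = 8671 rad/s.
Step 2 — Component impedances:
  R1: Z = R = 12.3 Ω
  L: Z = jωL = j·8671·0.0375 = 0 + j325.2 Ω
  C: Z = 1/(jωC) = -j/(ω·C) = 0 - j1.742e+04 Ω
Step 3 — Parallel branch: L || C = 1/(1/L + 1/C) = 0 + j331.3 Ω.
Step 4 — Series with R1: Z_total = R1 + (L || C) = 12.3 + j331.3 Ω = 331.6∠87.9° Ω.
Step 5 — Source phasor: V = 9.84∠13.6° V = 9.564 + j2.314 V.
Step 6 — Ohm's law: I = V / Z_total = (9.564 + j2.314) / (12.3 + j331.3) = 0.008044 - j0.02857 A.
Step 7 — Convert to polar: |I| = 0.02968 A, ∠I = -74.3°.

I = 0.02968∠-74.3° A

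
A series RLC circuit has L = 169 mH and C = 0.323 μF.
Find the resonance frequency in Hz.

Step 1 — Resonance condition Im(Z)=0 gives ω₀ = 1/√(LC).
Step 2 — ω₀ = 1/√(0.169·3.23e-07) = 4280 rad/s.
Step 3 — f₀ = ω₀/(2π) = 681.2 Hz.

f₀ = 681.2 Hz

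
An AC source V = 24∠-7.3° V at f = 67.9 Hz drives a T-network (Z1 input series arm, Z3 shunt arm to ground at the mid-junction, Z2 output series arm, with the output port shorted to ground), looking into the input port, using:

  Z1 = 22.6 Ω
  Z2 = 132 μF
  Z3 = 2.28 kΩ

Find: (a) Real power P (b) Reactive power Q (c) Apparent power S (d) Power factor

Step 1 — Angular frequency: ω = 2π·f = 2π·67.9 = 426.6 rad/s.
Step 2 — Component impedances:
  Z1: Z = R = 22.6 Ω
  Z2: Z = 1/(jωC) = -j/(ω·C) = 0 - j17.76 Ω
  Z3: Z = R = 2280 Ω
Step 3 — With the output port shorted to ground, the output series arm Z2 runs from the junction to ground; the shunt arm Z3 also runs from the junction to ground. They appear in parallel: Z3 || Z2 = 0.1383 - j17.76 Ω.
Step 4 — Series with input arm Z1: Z_in = Z1 + (Z3 || Z2) = 22.74 - j17.76 Ω = 28.85∠-38.0° Ω.
Step 5 — Source phasor: V = 24∠-7.3° V = 23.81 - j3.05 V.
Step 6 — Current: I = V / Z = 0.7154 + j0.4245 A = 0.8319∠30.7° A.
Step 7 — Complex power: S = V·I* = 15.74 - j12.29 VA.
Step 8 — Real power: P = Re(S) = 15.74 W.
Step 9 — Reactive power: Q = Im(S) = -12.29 VAR.
Step 10 — Apparent power: |S| = 19.97 VA.
Step 11 — Power factor: PF = P/|S| = 0.7882 (leading).

(a) P = 15.74 W  (b) Q = -12.29 VAR  (c) S = 19.97 VA  (d) PF = 0.7882 (leading)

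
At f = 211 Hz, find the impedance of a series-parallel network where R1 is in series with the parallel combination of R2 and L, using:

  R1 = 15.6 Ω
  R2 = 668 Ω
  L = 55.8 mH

Step 1 — Angular frequency: ω = 2π·f = 2π·211 = 1326 rad/s.
Step 2 — Component impedances:
  R1: Z = R = 15.6 Ω
  R2: Z = R = 668 Ω
  L: Z = jωL = j·1326·0.0558 = 0 + j73.98 Ω
Step 3 — Parallel branch: R2 || L = 1/(1/R2 + 1/L) = 8.093 + j73.08 Ω.
Step 4 — Series with R1: Z_total = R1 + (R2 || L) = 23.69 + j73.08 Ω = 76.83∠72.0° Ω.

Z = 23.69 + j73.08 Ω = 76.83∠72.0° Ω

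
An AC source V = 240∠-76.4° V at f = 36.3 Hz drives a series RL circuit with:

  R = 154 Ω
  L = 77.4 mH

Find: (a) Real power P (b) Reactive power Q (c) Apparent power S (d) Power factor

Step 1 — Angular frequency: ω = 2π·f = 2π·36.3 = 228.1 rad/s.
Step 2 — Component impedances:
  R: Z = R = 154 Ω
  L: Z = jωL = j·228.1·0.0774 = 0 + j17.65 Ω
Step 3 — Series combination: Z_total = R + L = 154 + j17.65 Ω = 155∠6.5° Ω.
Step 4 — Source phasor: V = 240∠-76.4° V = 56.43 - j233.3 V.
Step 5 — Current: I = V / Z = 0.1903 - j1.537 A = 1.548∠-82.9° A.
Step 6 — Complex power: S = V·I* = 369.2 + j42.32 VA.
Step 7 — Real power: P = Re(S) = 369.2 W.
Step 8 — Reactive power: Q = Im(S) = 42.32 VAR.
Step 9 — Apparent power: |S| = 371.6 VA.
Step 10 — Power factor: PF = P/|S| = 0.9935 (lagging).

(a) P = 369.2 W  (b) Q = 42.32 VAR  (c) S = 371.6 VA  (d) PF = 0.9935 (lagging)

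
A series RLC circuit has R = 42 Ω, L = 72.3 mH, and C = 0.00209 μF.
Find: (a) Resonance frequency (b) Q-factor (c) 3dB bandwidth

Step 1 — Resonance condition Im(Z)=0 gives ω₀ = 1/√(LC).
Step 2 — ω₀ = 1/√(0.0723·2.09e-09) = 8.135e+04 rad/s.
Step 3 — f₀ = ω₀/(2π) = 1.295e+04 Hz.
Step 4 — Series Q: Q = ω₀L/R = 8.135e+04·0.0723/42 = 140.
Step 5 — 3dB bandwidth: Δω = ω₀/Q = 580.9 rad/s; BW = Δω/(2π) = 92.46 Hz.

(a) f₀ = 1.295e+04 Hz  (b) Q = 140  (c) BW = 92.46 Hz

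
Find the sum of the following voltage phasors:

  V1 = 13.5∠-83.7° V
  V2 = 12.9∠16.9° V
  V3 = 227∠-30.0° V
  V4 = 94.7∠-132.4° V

Step 1 — Convert each phasor to rectangular form:
  V1 = 13.5·(cos(-83.7°) + j·sin(-83.7°)) = 1.481 - j13.42 V
  V2 = 12.9·(cos(16.9°) + j·sin(16.9°)) = 12.34 + j3.75 V
  V3 = 227·(cos(-30.0°) + j·sin(-30.0°)) = 196.6 - j113.5 V
  V4 = 94.7·(cos(-132.4°) + j·sin(-132.4°)) = -63.86 - j69.93 V
Step 2 — Sum components: V_total = 146.6 - j193.1 V.
Step 3 — Convert to polar: |V_total| = 242.4 V, ∠V_total = -52.8°.

V_total = 242.4∠-52.8° V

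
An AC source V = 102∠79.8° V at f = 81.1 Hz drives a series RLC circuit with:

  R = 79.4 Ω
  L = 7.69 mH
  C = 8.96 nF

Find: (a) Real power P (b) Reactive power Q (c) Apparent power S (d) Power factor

Step 1 — Angular frequency: ω = 2π·f = 2π·81.1 = 509.6 rad/s.
Step 2 — Component impedances:
  R: Z = R = 79.4 Ω
  L: Z = jωL = j·509.6·0.00769 = 0 + j3.919 Ω
  C: Z = 1/(jωC) = -j/(ω·C) = 0 - j2.19e+05 Ω
Step 3 — Series combination: Z_total = R + L + C = 79.4 - j2.19e+05 Ω = 2.19e+05∠-90.0° Ω.
Step 4 — Source phasor: V = 102∠79.8° V = 18.06 + j100.4 V.
Step 5 — Current: I = V / Z = -0.0004583 + j8.264e-05 A = 0.0004657∠169.8° A.
Step 6 — Complex power: S = V·I* = 1.722e-05 - j0.0475 VA.
Step 7 — Real power: P = Re(S) = 1.722e-05 W.
Step 8 — Reactive power: Q = Im(S) = -0.0475 VAR.
Step 9 — Apparent power: |S| = 0.0475 VA.
Step 10 — Power factor: PF = P/|S| = 0.0003625 (leading).

(a) P = 1.722e-05 W  (b) Q = -0.0475 VAR  (c) S = 0.0475 VA  (d) PF = 0.0003625 (leading)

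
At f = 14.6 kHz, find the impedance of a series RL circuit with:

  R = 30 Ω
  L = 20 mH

Step 1 — Angular frequency: ω = 2π·f = 2π·1.46e+04 = 9.173e+04 rad/s.
Step 2 — Component impedances:
  R: Z = R = 30 Ω
  L: Z = jωL = j·9.173e+04·0.02 = 0 + j1835 Ω
Step 3 — Series combination: Z_total = R + L = 30 + j1835 Ω = 1835∠89.1° Ω.

Z = 30 + j1835 Ω = 1835∠89.1° Ω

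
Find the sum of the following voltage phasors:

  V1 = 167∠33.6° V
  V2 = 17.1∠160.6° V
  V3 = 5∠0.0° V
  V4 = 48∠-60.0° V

Step 1 — Convert each phasor to rectangular form:
  V1 = 167·(cos(33.6°) + j·sin(33.6°)) = 139.1 + j92.42 V
  V2 = 17.1·(cos(160.6°) + j·sin(160.6°)) = -16.13 + j5.68 V
  V3 = 5·(cos(0.0°) + j·sin(0.0°)) = 5 V
  V4 = 48·(cos(-60.0°) + j·sin(-60.0°)) = 24 - j41.57 V
Step 2 — Sum components: V_total = 152 + j56.53 V.
Step 3 — Convert to polar: |V_total| = 162.1 V, ∠V_total = 20.4°.

V_total = 162.1∠20.4° V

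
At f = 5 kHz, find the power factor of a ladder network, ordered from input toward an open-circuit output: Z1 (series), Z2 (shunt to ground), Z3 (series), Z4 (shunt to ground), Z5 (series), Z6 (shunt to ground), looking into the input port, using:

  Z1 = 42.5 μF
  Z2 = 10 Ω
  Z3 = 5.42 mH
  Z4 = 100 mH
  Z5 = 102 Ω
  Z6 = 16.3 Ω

Step 1 — Angular frequency: ω = 2π·f = 2π·5000 = 3.142e+04 rad/s.
Step 2 — Component impedances:
  Z1: Z = 1/(jωC) = -j/(ω·C) = 0 - j0.749 Ω
  Z2: Z = R = 10 Ω
  Z3: Z = jωL = j·3.142e+04·0.00542 = 0 + j170.3 Ω
  Z4: Z = jωL = j·3.142e+04·0.1 = 0 + j3142 Ω
  Z5: Z = R = 102 Ω
  Z6: Z = R = 16.3 Ω
Step 3 — Ladder network (open output): work backward from the far end, alternating series and parallel combinations. Z_in = 9.727 - j0.3768 Ω = 9.734∠-2.2° Ω.
Step 4 — Power factor: PF = cos(φ) = Re(Z)/|Z| = 9.727/9.734 = 0.9993.
Step 5 — Type: Im(Z) = -0.3768 ⇒ leading (phase φ = -2.2°).

PF = 0.9993 (leading, φ = -2.2°)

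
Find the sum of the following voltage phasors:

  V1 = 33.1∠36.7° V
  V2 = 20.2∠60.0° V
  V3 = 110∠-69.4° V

Step 1 — Convert each phasor to rectangular form:
  V1 = 33.1·(cos(36.7°) + j·sin(36.7°)) = 26.54 + j19.78 V
  V2 = 20.2·(cos(60.0°) + j·sin(60.0°)) = 10.1 + j17.49 V
  V3 = 110·(cos(-69.4°) + j·sin(-69.4°)) = 38.7 - j103 V
Step 2 — Sum components: V_total = 75.34 - j65.69 V.
Step 3 — Convert to polar: |V_total| = 99.96 V, ∠V_total = -41.1°.

V_total = 99.96∠-41.1° V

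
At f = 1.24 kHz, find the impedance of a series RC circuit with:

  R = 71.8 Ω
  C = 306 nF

Step 1 — Angular frequency: ω = 2π·f = 2π·1240 = 7791 rad/s.
Step 2 — Component impedances:
  R: Z = R = 71.8 Ω
  C: Z = 1/(jωC) = -j/(ω·C) = 0 - j419.4 Ω
Step 3 — Series combination: Z_total = R + C = 71.8 - j419.4 Ω = 425.5∠-80.3° Ω.

Z = 71.8 - j419.4 Ω = 425.5∠-80.3° Ω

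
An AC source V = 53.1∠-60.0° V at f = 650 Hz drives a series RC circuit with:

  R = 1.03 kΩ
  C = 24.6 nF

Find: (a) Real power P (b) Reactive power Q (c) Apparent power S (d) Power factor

Step 1 — Angular frequency: ω = 2π·f = 2π·650 = 4084 rad/s.
Step 2 — Component impedances:
  R: Z = R = 1030 Ω
  C: Z = 1/(jωC) = -j/(ω·C) = 0 - j9953 Ω
Step 3 — Series combination: Z_total = R + C = 1030 - j9953 Ω = 1.001e+04∠-84.1° Ω.
Step 4 — Source phasor: V = 53.1∠-60.0° V = 26.55 - j45.99 V.
Step 5 — Current: I = V / Z = 0.004844 + j0.002166 A = 0.005307∠24.1° A.
Step 6 — Complex power: S = V·I* = 0.029 - j0.2803 VA.
Step 7 — Real power: P = Re(S) = 0.029 W.
Step 8 — Reactive power: Q = Im(S) = -0.2803 VAR.
Step 9 — Apparent power: |S| = 0.2818 VA.
Step 10 — Power factor: PF = P/|S| = 0.1029 (leading).

(a) P = 0.029 W  (b) Q = -0.2803 VAR  (c) S = 0.2818 VA  (d) PF = 0.1029 (leading)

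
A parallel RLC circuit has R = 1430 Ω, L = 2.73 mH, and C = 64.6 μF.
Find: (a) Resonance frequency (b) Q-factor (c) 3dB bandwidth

Step 1 — Resonance: ω₀ = 1/√(LC) = 1/√(0.00273·6.46e-05) = 2381 rad/s.
Step 2 — f₀ = ω₀/(2π) = 379 Hz.
Step 3 — Parallel Q: Q = R/(ω₀L) = 1430/(2381·0.00273) = 220.
Step 4 — Bandwidth: Δω = ω₀/Q = 10.83 rad/s; BW = Δω/(2π) = 1.723 Hz.

(a) f₀ = 379 Hz  (b) Q = 220  (c) BW = 1.723 Hz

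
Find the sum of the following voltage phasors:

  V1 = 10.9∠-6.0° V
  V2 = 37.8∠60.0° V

Step 1 — Convert each phasor to rectangular form:
  V1 = 10.9·(cos(-6.0°) + j·sin(-6.0°)) = 10.84 - j1.139 V
  V2 = 37.8·(cos(60.0°) + j·sin(60.0°)) = 18.9 + j32.74 V
Step 2 — Sum components: V_total = 29.74 + j31.6 V.
Step 3 — Convert to polar: |V_total| = 43.39 V, ∠V_total = 46.7°.

V_total = 43.39∠46.7° V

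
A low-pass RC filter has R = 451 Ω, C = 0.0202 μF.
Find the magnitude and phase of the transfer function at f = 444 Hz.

Step 1 — Angular frequency: ω = 2π·444 = 2790 rad/s.
Step 2 — Transfer function: H(jω) = 1/(1 + jωRC).
Step 3 — Denominator: 1 + jωRC = 1 + j·2790·451·2.02e-08 = 1 + j0.02542.
Step 4 — H = 0.9994 - j0.0254.
Step 5 — Magnitude: |H| = 0.9997 (-0.0 dB); phase: φ = -1.5°.

|H| = 0.9997 (-0.0 dB), φ = -1.5°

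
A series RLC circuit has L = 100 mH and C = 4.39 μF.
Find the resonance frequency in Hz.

Step 1 — Resonance condition Im(Z)=0 gives ω₀ = 1/√(LC).
Step 2 — ω₀ = 1/√(0.1·4.39e-06) = 1509 rad/s.
Step 3 — f₀ = ω₀/(2π) = 240.2 Hz.

f₀ = 240.2 Hz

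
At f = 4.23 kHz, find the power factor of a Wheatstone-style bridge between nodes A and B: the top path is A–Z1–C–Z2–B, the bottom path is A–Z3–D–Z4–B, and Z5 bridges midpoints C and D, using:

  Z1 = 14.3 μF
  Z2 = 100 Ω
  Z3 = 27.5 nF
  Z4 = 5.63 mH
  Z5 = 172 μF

Step 1 — Angular frequency: ω = 2π·f = 2π·4230 = 2.658e+04 rad/s.
Step 2 — Component impedances:
  Z1: Z = 1/(jωC) = -j/(ω·C) = 0 - j2.631 Ω
  Z2: Z = R = 100 Ω
  Z3: Z = 1/(jωC) = -j/(ω·C) = 0 - j1368 Ω
  Z4: Z = jωL = j·2.658e+04·0.00563 = 0 + j149.6 Ω
  Z5: Z = 1/(jωC) = -j/(ω·C) = 0 - j0.2188 Ω
Step 3 — Bridge requires nodal analysis (the Z5 bridge couples midpoints C and D, so the two paths cannot be reduced to a simple series/parallel combination). Setting node B to ground and injecting 1 A at node A, the 3-node admittance system at A, C, D solves to V_A = Z_AB = 69.06 + j43.6 Ω = 81.67∠32.3° Ω.
Step 4 — Power factor: PF = cos(φ) = Re(Z)/|Z| = 69.06/81.67 = 0.8456.
Step 5 — Type: Im(Z) = 43.6 ⇒ lagging (phase φ = 32.3°).

PF = 0.8456 (lagging, φ = 32.3°)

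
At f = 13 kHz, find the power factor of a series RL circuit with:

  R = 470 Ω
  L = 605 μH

Step 1 — Angular frequency: ω = 2π·f = 2π·1.3e+04 = 8.168e+04 rad/s.
Step 2 — Component impedances:
  R: Z = R = 470 Ω
  L: Z = jωL = j·8.168e+04·0.000605 = 0 + j49.42 Ω
Step 3 — Series combination: Z_total = R + L = 470 + j49.42 Ω = 472.6∠6.0° Ω.
Step 4 — Power factor: PF = cos(φ) = Re(Z)/|Z| = 470/472.6 = 0.9945.
Step 5 — Type: Im(Z) = 49.42 ⇒ lagging (phase φ = 6.0°).

PF = 0.9945 (lagging, φ = 6.0°)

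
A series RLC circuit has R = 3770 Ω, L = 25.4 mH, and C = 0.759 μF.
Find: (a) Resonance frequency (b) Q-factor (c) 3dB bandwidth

Step 1 — Resonance: ω₀ = 1/√(LC) = 1/√(0.0254·7.59e-07) = 7202 rad/s.
Step 2 — f₀ = ω₀/(2π) = 1146 Hz.
Step 3 — Series Q: Q = ω₀L/R = 7202·0.0254/3770 = 0.04852.
Step 4 — Bandwidth: Δω = ω₀/Q = 1.484e+05 rad/s; BW = Δω/(2π) = 2.362e+04 Hz.

(a) f₀ = 1146 Hz  (b) Q = 0.04852  (c) BW = 2.362e+04 Hz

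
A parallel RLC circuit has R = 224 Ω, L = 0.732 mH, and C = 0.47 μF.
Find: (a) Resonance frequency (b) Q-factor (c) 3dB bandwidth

Step 1 — Resonance: ω₀ = 1/√(LC) = 1/√(0.000732·4.7e-07) = 5.391e+04 rad/s.
Step 2 — f₀ = ω₀/(2π) = 8581 Hz.
Step 3 — Parallel Q: Q = R/(ω₀L) = 224/(5.391e+04·0.000732) = 5.676.
Step 4 — Bandwidth: Δω = ω₀/Q = 9498 rad/s; BW = Δω/(2π) = 1512 Hz.

(a) f₀ = 8581 Hz  (b) Q = 5.676  (c) BW = 1512 Hz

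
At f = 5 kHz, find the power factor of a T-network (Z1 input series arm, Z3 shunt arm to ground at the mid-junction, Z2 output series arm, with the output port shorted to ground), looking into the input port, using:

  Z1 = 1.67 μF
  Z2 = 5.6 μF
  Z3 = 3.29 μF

Step 1 — Angular frequency: ω = 2π·f = 2π·5000 = 3.142e+04 rad/s.
Step 2 — Component impedances:
  Z1: Z = 1/(jωC) = -j/(ω·C) = 0 - j19.06 Ω
  Z2: Z = 1/(jωC) = -j/(ω·C) = 0 - j5.684 Ω
  Z3: Z = 1/(jωC) = -j/(ω·C) = 0 - j9.675 Ω
Step 3 — With the output port shorted to ground, the output series arm Z2 runs from the junction to ground; the shunt arm Z3 also runs from the junction to ground. They appear in parallel: Z3 || Z2 = 0 - j3.581 Ω.
Step 4 — Series with input arm Z1: Z_in = Z1 + (Z3 || Z2) = 0 - j22.64 Ω = 22.64∠-90.0° Ω.
Step 5 — Power factor: PF = cos(φ) = Re(Z)/|Z| = 0/22.64 = 0.
Step 6 — Type: Im(Z) = -22.64 ⇒ leading (phase φ = -90.0°).

PF = 0 (leading, φ = -90.0°)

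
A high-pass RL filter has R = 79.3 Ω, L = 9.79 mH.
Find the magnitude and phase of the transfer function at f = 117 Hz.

Step 1 — Angular frequency: ω = 2π·117 = 735.1 rad/s.
Step 2 — Transfer function: H(jω) = jωL/(R + jωL).
Step 3 — Numerator jωL = j·7.197; denominator R + jωL = 79.3 + j7.197.
Step 4 — H = 0.008169 + j0.09001.
Step 5 — Magnitude: |H| = 0.09038 (-20.9 dB); phase: φ = 84.8°.

|H| = 0.09038 (-20.9 dB), φ = 84.8°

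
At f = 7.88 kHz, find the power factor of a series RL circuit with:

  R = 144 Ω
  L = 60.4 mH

Step 1 — Angular frequency: ω = 2π·f = 2π·7880 = 4.951e+04 rad/s.
Step 2 — Component impedances:
  R: Z = R = 144 Ω
  L: Z = jωL = j·4.951e+04·0.0604 = 0 + j2990 Ω
Step 3 — Series combination: Z_total = R + L = 144 + j2990 Ω = 2994∠87.2° Ω.
Step 4 — Power factor: PF = cos(φ) = Re(Z)/|Z| = 144/2994 = 0.0481.
Step 5 — Type: Im(Z) = 2990 ⇒ lagging (phase φ = 87.2°).

PF = 0.0481 (lagging, φ = 87.2°)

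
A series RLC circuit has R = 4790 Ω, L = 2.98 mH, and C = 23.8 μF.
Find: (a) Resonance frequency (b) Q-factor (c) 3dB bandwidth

Step 1 — Resonance: ω₀ = 1/√(LC) = 1/√(0.00298·2.38e-05) = 3755 rad/s.
Step 2 — f₀ = ω₀/(2π) = 597.6 Hz.
Step 3 — Series Q: Q = ω₀L/R = 3755·0.00298/4790 = 0.002336.
Step 4 — Bandwidth: Δω = ω₀/Q = 1.607e+06 rad/s; BW = Δω/(2π) = 2.558e+05 Hz.

(a) f₀ = 597.6 Hz  (b) Q = 0.002336  (c) BW = 2.558e+05 Hz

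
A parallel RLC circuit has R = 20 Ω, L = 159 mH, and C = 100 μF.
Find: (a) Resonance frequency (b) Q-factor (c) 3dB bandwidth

Step 1 — Resonance: ω₀ = 1/√(LC) = 1/√(0.159·0.0001) = 250.8 rad/s.
Step 2 — f₀ = ω₀/(2π) = 39.91 Hz.
Step 3 — Parallel Q: Q = R/(ω₀L) = 20/(250.8·0.159) = 0.5016.
Step 4 — Bandwidth: Δω = ω₀/Q = 500 rad/s; BW = Δω/(2π) = 79.58 Hz.

(a) f₀ = 39.91 Hz  (b) Q = 0.5016  (c) BW = 79.58 Hz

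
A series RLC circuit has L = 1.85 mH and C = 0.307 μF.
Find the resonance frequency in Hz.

Step 1 — Resonance condition Im(Z)=0 gives ω₀ = 1/√(LC).
Step 2 — ω₀ = 1/√(0.00185·3.07e-07) = 4.196e+04 rad/s.
Step 3 — f₀ = ω₀/(2π) = 6678 Hz.

f₀ = 6678 Hz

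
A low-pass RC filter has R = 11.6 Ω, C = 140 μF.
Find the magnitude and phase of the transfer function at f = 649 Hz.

Step 1 — Angular frequency: ω = 2π·649 = 4078 rad/s.
Step 2 — Transfer function: H(jω) = 1/(1 + jωRC).
Step 3 — Denominator: 1 + jωRC = 1 + j·4078·11.6·0.00014 = 1 + j6.622.
Step 4 — H = 0.02229 - j0.1476.
Step 5 — Magnitude: |H| = 0.1493 (-16.5 dB); phase: φ = -81.4°.

|H| = 0.1493 (-16.5 dB), φ = -81.4°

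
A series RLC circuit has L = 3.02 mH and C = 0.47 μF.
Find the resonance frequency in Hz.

Step 1 — Resonance condition Im(Z)=0 gives ω₀ = 1/√(LC).
Step 2 — ω₀ = 1/√(0.00302·4.7e-07) = 2.654e+04 rad/s.
Step 3 — f₀ = ω₀/(2π) = 4224 Hz.

f₀ = 4224 Hz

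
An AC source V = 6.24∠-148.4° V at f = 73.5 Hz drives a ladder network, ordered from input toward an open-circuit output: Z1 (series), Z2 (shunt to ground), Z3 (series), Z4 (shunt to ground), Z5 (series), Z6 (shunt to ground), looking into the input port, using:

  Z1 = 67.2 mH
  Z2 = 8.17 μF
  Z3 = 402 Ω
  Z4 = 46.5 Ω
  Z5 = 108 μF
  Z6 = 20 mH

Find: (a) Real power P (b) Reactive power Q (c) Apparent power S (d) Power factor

Step 1 — Angular frequency: ω = 2π·f = 2π·73.5 = 461.8 rad/s.
Step 2 — Component impedances:
  Z1: Z = jωL = j·461.8·0.0672 = 0 + j31.03 Ω
  Z2: Z = 1/(jωC) = -j/(ω·C) = 0 - j265 Ω
  Z3: Z = R = 402 Ω
  Z4: Z = R = 46.5 Ω
  Z5: Z = 1/(jωC) = -j/(ω·C) = 0 - j20.05 Ω
  Z6: Z = jωL = j·461.8·0.02 = 0 + j9.236 Ω
Step 3 — Ladder network (open output): work backward from the far end, alternating series and parallel combinations. Z_in = 118.7 - j153.2 Ω = 193.8∠-52.2° Ω.
Step 4 — Source phasor: V = 6.24∠-148.4° V = -5.315 - j3.27 V.
Step 5 — Current: I = V / Z = -0.00346 - j0.03201 A = 0.0322∠-96.2° A.
Step 6 — Complex power: S = V·I* = 0.1231 - j0.1588 VA.
Step 7 — Real power: P = Re(S) = 0.1231 W.
Step 8 — Reactive power: Q = Im(S) = -0.1588 VAR.
Step 9 — Apparent power: |S| = 0.2009 VA.
Step 10 — Power factor: PF = P/|S| = 0.6125 (leading).

(a) P = 0.1231 W  (b) Q = -0.1588 VAR  (c) S = 0.2009 VA  (d) PF = 0.6125 (leading)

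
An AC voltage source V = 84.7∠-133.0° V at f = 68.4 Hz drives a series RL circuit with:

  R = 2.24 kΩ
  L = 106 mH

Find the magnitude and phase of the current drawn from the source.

Step 1 — Angular frequency: ω = 2π·f = 2π·68.4 = 429.8 rad/s.
Step 2 — Component impedances:
  R: Z = R = 2240 Ω
  L: Z = jωL = j·429.8·0.106 = 0 + j45.56 Ω
Step 3 — Series combination: Z_total = R + L = 2240 + j45.56 Ω = 2240∠1.2° Ω.
Step 4 — Source phasor: V = 84.7∠-133.0° V = -57.77 - j61.95 V.
Step 5 — Ohm's law: I = V / Z_total = (-57.77 - j61.95) / (2240 + j45.56) = -0.02634 - j0.02712 A.
Step 6 — Convert to polar: |I| = 0.0378 A, ∠I = -134.2°.

I = 0.0378∠-134.2° A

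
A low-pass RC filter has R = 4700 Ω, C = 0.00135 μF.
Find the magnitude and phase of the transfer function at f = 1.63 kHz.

Step 1 — Angular frequency: ω = 2π·1630 = 1.024e+04 rad/s.
Step 2 — Transfer function: H(jω) = 1/(1 + jωRC).
Step 3 — Denominator: 1 + jωRC = 1 + j·1.024e+04·4700·1.35e-09 = 1 + j0.06498.
Step 4 — H = 0.9958 - j0.06471.
Step 5 — Magnitude: |H| = 0.9979 (-0.0 dB); phase: φ = -3.7°.

|H| = 0.9979 (-0.0 dB), φ = -3.7°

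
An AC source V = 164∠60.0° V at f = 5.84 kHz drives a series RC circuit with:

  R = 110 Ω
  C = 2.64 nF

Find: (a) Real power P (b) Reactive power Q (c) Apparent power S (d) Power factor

Step 1 — Angular frequency: ω = 2π·f = 2π·5840 = 3.669e+04 rad/s.
Step 2 — Component impedances:
  R: Z = R = 110 Ω
  C: Z = 1/(jωC) = -j/(ω·C) = 0 - j1.032e+04 Ω
Step 3 — Series combination: Z_total = R + C = 110 - j1.032e+04 Ω = 1.032e+04∠-89.4° Ω.
Step 4 — Source phasor: V = 164∠60.0° V = 82 + j142 V.
Step 5 — Current: I = V / Z = -0.01367 + j0.008089 A = 0.01589∠149.4° A.
Step 6 — Complex power: S = V·I* = 0.02776 - j2.605 VA.
Step 7 — Real power: P = Re(S) = 0.02776 W.
Step 8 — Reactive power: Q = Im(S) = -2.605 VAR.
Step 9 — Apparent power: |S| = 2.605 VA.
Step 10 — Power factor: PF = P/|S| = 0.01066 (leading).

(a) P = 0.02776 W  (b) Q = -2.605 VAR  (c) S = 2.605 VA  (d) PF = 0.01066 (leading)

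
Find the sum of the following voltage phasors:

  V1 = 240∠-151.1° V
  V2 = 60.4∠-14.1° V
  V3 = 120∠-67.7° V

Step 1 — Convert each phasor to rectangular form:
  V1 = 240·(cos(-151.1°) + j·sin(-151.1°)) = -210.1 - j116 V
  V2 = 60.4·(cos(-14.1°) + j·sin(-14.1°)) = 58.58 - j14.71 V
  V3 = 120·(cos(-67.7°) + j·sin(-67.7°)) = 45.53 - j111 V
Step 2 — Sum components: V_total = -106 - j241.7 V.
Step 3 — Convert to polar: |V_total| = 263.9 V, ∠V_total = -113.7°.

V_total = 263.9∠-113.7° V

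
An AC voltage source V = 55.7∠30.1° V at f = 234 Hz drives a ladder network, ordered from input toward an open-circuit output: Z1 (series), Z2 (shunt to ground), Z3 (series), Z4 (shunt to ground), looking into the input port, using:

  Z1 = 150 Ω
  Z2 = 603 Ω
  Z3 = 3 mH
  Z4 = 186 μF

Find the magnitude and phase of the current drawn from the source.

Step 1 — Angular frequency: ω = 2π·f = 2π·234 = 1470 rad/s.
Step 2 — Component impedances:
  Z1: Z = R = 150 Ω
  Z2: Z = R = 603 Ω
  Z3: Z = jωL = j·1470·0.003 = 0 + j4.411 Ω
  Z4: Z = 1/(jωC) = -j/(ω·C) = 0 - j3.657 Ω
Step 3 — Ladder network (open output): work backward from the far end, alternating series and parallel combinations. Z_in = 150 + j0.7541 Ω = 150∠0.3° Ω.
Step 4 — Source phasor: V = 55.7∠30.1° V = 48.19 + j27.93 V.
Step 5 — Ohm's law: I = V / Z_total = (48.19 + j27.93) / (150 + j0.7541) = 0.3222 + j0.1846 A.
Step 6 — Convert to polar: |I| = 0.3713 A, ∠I = 29.8°.

I = 0.3713∠29.8° A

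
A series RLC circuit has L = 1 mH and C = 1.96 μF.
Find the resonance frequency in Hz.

Step 1 — Resonance condition Im(Z)=0 gives ω₀ = 1/√(LC).
Step 2 — ω₀ = 1/√(0.001·1.96e-06) = 2.259e+04 rad/s.
Step 3 — f₀ = ω₀/(2π) = 3595 Hz.

f₀ = 3595 Hz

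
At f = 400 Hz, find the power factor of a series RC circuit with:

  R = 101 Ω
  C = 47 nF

Step 1 — Angular frequency: ω = 2π·f = 2π·400 = 2513 rad/s.
Step 2 — Component impedances:
  R: Z = R = 101 Ω
  C: Z = 1/(jωC) = -j/(ω·C) = 0 - j8466 Ω
Step 3 — Series combination: Z_total = R + C = 101 - j8466 Ω = 8466∠-89.3° Ω.
Step 4 — Power factor: PF = cos(φ) = Re(Z)/|Z| = 101/8466 = 0.01193.
Step 5 — Type: Im(Z) = -8466 ⇒ leading (phase φ = -89.3°).

PF = 0.01193 (leading, φ = -89.3°)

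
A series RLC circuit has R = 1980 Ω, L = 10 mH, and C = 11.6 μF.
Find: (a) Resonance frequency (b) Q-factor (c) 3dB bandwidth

Step 1 — Resonance condition Im(Z)=0 gives ω₀ = 1/√(LC).
Step 2 — ω₀ = 1/√(0.01·1.16e-05) = 2936 rad/s.
Step 3 — f₀ = ω₀/(2π) = 467.3 Hz.
Step 4 — Series Q: Q = ω₀L/R = 2936·0.01/1980 = 0.01483.
Step 5 — 3dB bandwidth: Δω = ω₀/Q = 1.98e+05 rad/s; BW = Δω/(2π) = 3.151e+04 Hz.

(a) f₀ = 467.3 Hz  (b) Q = 0.01483  (c) BW = 3.151e+04 Hz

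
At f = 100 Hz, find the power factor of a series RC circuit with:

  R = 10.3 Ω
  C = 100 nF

Step 1 — Angular frequency: ω = 2π·f = 2π·100 = 628.3 rad/s.
Step 2 — Component impedances:
  R: Z = R = 10.3 Ω
  C: Z = 1/(jωC) = -j/(ω·C) = 0 - j1.592e+04 Ω
Step 3 — Series combination: Z_total = R + C = 10.3 - j1.592e+04 Ω = 1.592e+04∠-90.0° Ω.
Step 4 — Power factor: PF = cos(φ) = Re(Z)/|Z| = 10.3/15915 = 0.0006472.
Step 5 — Type: Im(Z) = -1.592e+04 ⇒ leading (phase φ = -90.0°).

PF = 0.0006472 (leading, φ = -90.0°)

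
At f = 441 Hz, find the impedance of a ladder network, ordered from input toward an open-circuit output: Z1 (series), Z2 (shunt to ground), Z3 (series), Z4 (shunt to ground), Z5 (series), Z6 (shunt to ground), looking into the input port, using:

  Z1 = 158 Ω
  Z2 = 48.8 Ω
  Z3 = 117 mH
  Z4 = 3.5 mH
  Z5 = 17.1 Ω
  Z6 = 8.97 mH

Step 1 — Angular frequency: ω = 2π·f = 2π·441 = 2771 rad/s.
Step 2 — Component impedances:
  Z1: Z = R = 158 Ω
  Z2: Z = R = 48.8 Ω
  Z3: Z = jωL = j·2771·0.117 = 0 + j324.2 Ω
  Z4: Z = jωL = j·2771·0.0035 = 0 + j9.698 Ω
  Z5: Z = R = 17.1 Ω
  Z6: Z = jωL = j·2771·0.00897 = 0 + j24.85 Ω
Step 3 — Ladder network (open output): work backward from the far end, alternating series and parallel combinations. Z_in = 205.7 + j7.021 Ω = 205.9∠2.0° Ω.

Z = 205.7 + j7.021 Ω = 205.9∠2.0° Ω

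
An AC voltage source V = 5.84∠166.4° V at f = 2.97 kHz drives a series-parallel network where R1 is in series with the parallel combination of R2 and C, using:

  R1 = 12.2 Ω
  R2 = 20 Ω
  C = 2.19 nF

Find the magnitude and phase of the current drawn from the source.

Step 1 — Angular frequency: ω = 2π·f = 2π·2970 = 1.866e+04 rad/s.
Step 2 — Component impedances:
  R1: Z = R = 12.2 Ω
  R2: Z = R = 20 Ω
  C: Z = 1/(jωC) = -j/(ω·C) = 0 - j2.447e+04 Ω
Step 3 — Parallel branch: R2 || C = 1/(1/R2 + 1/C) = 20 - j0.01635 Ω.
Step 4 — Series with R1: Z_total = R1 + (R2 || C) = 32.2 - j0.01635 Ω = 32.2∠-0.0° Ω.
Step 5 — Source phasor: V = 5.84∠166.4° V = -5.676 + j1.373 V.
Step 6 — Ohm's law: I = V / Z_total = (-5.676 + j1.373) / (32.2 - j0.01635) = -0.1763 + j0.04256 A.
Step 7 — Convert to polar: |I| = 0.1814 A, ∠I = 166.4°.

I = 0.1814∠166.4° A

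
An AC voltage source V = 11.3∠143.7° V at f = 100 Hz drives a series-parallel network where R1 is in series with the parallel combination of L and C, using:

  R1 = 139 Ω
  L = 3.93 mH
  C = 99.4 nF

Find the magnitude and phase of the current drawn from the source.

Step 1 — Angular frequency: ω = 2π·f = 2π·100 = 628.3 rad/s.
Step 2 — Component impedances:
  R1: Z = R = 139 Ω
  L: Z = jωL = j·628.3·0.00393 = 0 + j2.469 Ω
  C: Z = 1/(jωC) = -j/(ω·C) = 0 - j1.601e+04 Ω
Step 3 — Parallel branch: L || C = 1/(1/L + 1/C) = 0 + j2.47 Ω.
Step 4 — Series with R1: Z_total = R1 + (L || C) = 139 + j2.47 Ω = 139∠1.0° Ω.
Step 5 — Source phasor: V = 11.3∠143.7° V = -9.107 + j6.69 V.
Step 6 — Ohm's law: I = V / Z_total = (-9.107 + j6.69) / (139 + j2.47) = -0.06464 + j0.04928 A.
Step 7 — Convert to polar: |I| = 0.08128 A, ∠I = 142.7°.

I = 0.08128∠142.7° A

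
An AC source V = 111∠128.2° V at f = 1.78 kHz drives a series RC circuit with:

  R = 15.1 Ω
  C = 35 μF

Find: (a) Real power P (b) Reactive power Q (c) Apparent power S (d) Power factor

Step 1 — Angular frequency: ω = 2π·f = 2π·1780 = 1.118e+04 rad/s.
Step 2 — Component impedances:
  R: Z = R = 15.1 Ω
  C: Z = 1/(jωC) = -j/(ω·C) = 0 - j2.555 Ω
Step 3 — Series combination: Z_total = R + C = 15.1 - j2.555 Ω = 15.31∠-9.6° Ω.
Step 4 — Source phasor: V = 111∠128.2° V = -68.64 + j87.23 V.
Step 5 — Current: I = V / Z = -5.37 + j4.868 A = 7.248∠137.8° A.
Step 6 — Complex power: S = V·I* = 793.3 - j134.2 VA.
Step 7 — Real power: P = Re(S) = 793.3 W.
Step 8 — Reactive power: Q = Im(S) = -134.2 VAR.
Step 9 — Apparent power: |S| = 804.5 VA.
Step 10 — Power factor: PF = P/|S| = 0.986 (leading).

(a) P = 793.3 W  (b) Q = -134.2 VAR  (c) S = 804.5 VA  (d) PF = 0.986 (leading)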